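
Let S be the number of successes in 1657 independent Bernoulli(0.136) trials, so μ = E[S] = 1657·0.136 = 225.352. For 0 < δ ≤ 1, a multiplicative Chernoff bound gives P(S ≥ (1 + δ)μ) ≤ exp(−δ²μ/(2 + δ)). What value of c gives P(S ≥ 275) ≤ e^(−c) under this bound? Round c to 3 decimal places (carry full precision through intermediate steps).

Write 275 = (1 + δ)μ, so δ = 275/225.352 − 1 = 0.2203131…
Then the exponent is δ²μ/(2 + δ) = (275 − μ)² / (μ·(2 + δ)) = 4.926380.

4.926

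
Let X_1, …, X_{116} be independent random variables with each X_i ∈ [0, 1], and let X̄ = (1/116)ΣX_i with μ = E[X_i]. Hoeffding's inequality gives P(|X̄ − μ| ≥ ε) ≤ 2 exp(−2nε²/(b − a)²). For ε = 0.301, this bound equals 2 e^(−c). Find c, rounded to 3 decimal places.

21.019

c = 2nε²/(b − a)² = 2·116·0.301² / 1² = 21.0194.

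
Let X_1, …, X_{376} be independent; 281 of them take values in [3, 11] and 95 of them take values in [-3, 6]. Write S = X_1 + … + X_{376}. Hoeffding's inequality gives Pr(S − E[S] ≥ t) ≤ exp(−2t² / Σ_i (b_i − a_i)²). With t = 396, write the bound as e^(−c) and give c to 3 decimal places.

12.214

Σ(b_i − a_i)² = 281·8² + 95·9² = 25679.
c = 2t² / 25679 = 2·396² / 25679 = 12.2136.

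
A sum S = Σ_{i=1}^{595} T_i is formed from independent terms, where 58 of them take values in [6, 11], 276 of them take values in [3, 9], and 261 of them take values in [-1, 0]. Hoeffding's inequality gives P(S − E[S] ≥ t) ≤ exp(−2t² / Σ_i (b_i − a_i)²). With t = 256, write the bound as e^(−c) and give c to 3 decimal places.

11.254

Σ(b_i − a_i)² = 58·5² + 276·6² + 261·1² = 11647.
c = 2t² / 11647 = 2·256² / 11647 = 11.2537.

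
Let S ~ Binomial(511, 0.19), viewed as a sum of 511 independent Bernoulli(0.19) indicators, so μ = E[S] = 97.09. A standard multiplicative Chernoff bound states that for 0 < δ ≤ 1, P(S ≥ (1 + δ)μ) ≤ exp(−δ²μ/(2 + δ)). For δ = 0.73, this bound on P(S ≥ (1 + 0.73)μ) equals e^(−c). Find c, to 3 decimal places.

c = δ²μ/(2 + δ) = 0.73²·97.09/(2 + 0.73) = 18.9521.

18.952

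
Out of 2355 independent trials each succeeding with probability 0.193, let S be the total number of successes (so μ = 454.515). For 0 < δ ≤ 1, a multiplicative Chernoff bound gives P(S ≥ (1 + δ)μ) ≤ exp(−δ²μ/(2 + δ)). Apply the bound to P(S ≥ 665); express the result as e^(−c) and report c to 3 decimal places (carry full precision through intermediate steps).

Write 665 = (1 + δ)μ, so δ = 665/454.515 − 1 = 0.463098…
Then the exponent is δ²μ/(2 + δ) = (665 − μ)² / (μ·(2 + δ)) = 39.574222.

39.574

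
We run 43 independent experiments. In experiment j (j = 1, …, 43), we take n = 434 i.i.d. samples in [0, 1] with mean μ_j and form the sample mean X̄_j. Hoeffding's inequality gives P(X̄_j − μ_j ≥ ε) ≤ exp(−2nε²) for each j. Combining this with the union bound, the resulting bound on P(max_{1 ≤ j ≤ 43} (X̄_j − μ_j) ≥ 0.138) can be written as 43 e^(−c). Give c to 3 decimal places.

16.530

Union bound over the 43 events: P(max_{1 ≤ j ≤ 43} (X̄_j − μ_j) ≥ 0.138) ≤ 43·exp(−2nε²) = 43 exp(−2·434·0.138²).
So c = 2·434·0.138² = 16.5302.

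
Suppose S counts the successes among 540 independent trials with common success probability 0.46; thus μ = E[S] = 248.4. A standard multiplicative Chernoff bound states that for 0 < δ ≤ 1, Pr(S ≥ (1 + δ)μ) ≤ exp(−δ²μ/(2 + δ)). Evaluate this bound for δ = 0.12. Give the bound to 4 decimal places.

Exponent = δ²μ/(2 + δ) = 0.12²·248.4/2.12 = 1.6872.
Bound = exp(−1.6872) = 0.18503.

0.1850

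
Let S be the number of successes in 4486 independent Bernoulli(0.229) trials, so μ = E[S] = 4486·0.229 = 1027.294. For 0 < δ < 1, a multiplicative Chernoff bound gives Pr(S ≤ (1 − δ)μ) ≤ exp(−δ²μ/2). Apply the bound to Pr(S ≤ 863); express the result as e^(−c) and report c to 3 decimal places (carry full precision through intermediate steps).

13.138

Write 863 = (1 − δ)μ, so δ = 1 − 863/1027.294 = 0.1599289…
Then the exponent is δ²μ/2 = (μ − 863)²/(2μ) = 13.137679.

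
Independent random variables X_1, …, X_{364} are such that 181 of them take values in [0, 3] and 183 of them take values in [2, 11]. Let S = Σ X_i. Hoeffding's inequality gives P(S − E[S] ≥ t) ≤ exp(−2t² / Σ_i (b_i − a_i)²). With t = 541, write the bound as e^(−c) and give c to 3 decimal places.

Σ(b_i − a_i)² = 181·3² + 183·9² = 16452.
c = 2t² / 16452 = 2·541² / 16452 = 35.5800.

35.580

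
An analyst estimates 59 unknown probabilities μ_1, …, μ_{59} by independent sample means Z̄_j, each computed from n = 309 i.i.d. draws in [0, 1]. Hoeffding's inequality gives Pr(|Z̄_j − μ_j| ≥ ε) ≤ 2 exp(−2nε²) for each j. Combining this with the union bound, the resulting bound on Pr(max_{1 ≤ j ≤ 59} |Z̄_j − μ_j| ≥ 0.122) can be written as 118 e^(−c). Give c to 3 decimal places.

9.198

Union bound over the 59 events: Pr(max_{1 ≤ j ≤ 59} |Z̄_j − μ_j| ≥ 0.122) ≤ 59·2·exp(−2nε²) = 118 exp(−2·309·0.122²).
So c = 2·309·0.122² = 9.1983.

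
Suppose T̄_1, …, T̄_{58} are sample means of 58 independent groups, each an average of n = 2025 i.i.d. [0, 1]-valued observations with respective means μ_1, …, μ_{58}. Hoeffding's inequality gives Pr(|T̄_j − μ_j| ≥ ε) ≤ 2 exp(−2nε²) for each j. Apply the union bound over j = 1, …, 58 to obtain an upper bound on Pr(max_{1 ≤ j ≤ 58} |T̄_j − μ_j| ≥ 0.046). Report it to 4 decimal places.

Per-experiment Hoeffding bound: 2·exp(−2·2025·0.046²) = 2·exp(−8.56980) = 0.0003795.
Union bound over 58 events: 58·0.0003795 = 0.02201.

0.0220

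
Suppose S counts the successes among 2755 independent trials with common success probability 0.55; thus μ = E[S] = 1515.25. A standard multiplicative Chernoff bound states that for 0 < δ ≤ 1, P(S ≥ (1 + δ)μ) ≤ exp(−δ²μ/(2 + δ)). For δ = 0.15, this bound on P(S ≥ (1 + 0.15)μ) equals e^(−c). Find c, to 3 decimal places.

c = δ²μ/(2 + δ) = 0.15²·1515.25/(2 + 0.15) = 15.8573.

15.857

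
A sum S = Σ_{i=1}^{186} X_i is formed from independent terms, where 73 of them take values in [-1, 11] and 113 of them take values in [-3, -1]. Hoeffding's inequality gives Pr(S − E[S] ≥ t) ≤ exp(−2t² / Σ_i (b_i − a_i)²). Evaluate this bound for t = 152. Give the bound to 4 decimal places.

0.0148

Σ(b_i − a_i)² = 73·12² + 113·2² = 10964.
Exponent = 2·152² / 10964 = 4.21452.
Bound = exp(−4.21452) = 0.01478.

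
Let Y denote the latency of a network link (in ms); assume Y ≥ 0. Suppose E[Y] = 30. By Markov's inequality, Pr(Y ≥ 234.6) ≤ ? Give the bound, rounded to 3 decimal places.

0.128

Markov's inequality: for a non-negative random variable, Pr(Y ≥ a) ≤ E[Y]/a.
Here E[Y] = 30 and a = 234.6, so the bound is 30/234.6 = 0.1279.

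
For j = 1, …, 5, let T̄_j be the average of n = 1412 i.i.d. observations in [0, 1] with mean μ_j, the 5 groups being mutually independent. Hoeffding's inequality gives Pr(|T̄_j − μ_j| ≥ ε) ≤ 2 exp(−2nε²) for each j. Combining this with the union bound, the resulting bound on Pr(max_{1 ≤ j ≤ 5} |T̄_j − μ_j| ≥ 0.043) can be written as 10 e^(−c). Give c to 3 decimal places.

5.222

Union bound over the 5 events: Pr(max_{1 ≤ j ≤ 5} |T̄_j − μ_j| ≥ 0.043) ≤ 5·2·exp(−2nε²) = 10 exp(−2·1412·0.043²).
So c = 2·1412·0.043² = 5.2216.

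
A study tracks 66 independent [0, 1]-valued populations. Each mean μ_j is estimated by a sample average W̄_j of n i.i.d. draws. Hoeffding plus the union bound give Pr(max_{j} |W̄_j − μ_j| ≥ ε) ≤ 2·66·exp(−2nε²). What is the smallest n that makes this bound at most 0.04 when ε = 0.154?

171

Need 2·66·exp(−2nε²) ≤ 0.04, i.e. exp(−2nε²) ≤ 0.04/132.
So 2nε² ≥ ln(132/0.04) = 8.101678.
Hence n ≥ 8.101678/(2·0.154²) = 170.806.
The smallest integer n is 171.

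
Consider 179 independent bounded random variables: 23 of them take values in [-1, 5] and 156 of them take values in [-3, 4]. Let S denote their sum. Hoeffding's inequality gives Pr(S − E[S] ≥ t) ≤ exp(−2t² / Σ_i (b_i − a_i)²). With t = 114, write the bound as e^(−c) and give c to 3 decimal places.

3.068

Σ(b_i − a_i)² = 23·6² + 156·7² = 8472.
c = 2t² / 8472 = 2·114² / 8472 = 3.0680.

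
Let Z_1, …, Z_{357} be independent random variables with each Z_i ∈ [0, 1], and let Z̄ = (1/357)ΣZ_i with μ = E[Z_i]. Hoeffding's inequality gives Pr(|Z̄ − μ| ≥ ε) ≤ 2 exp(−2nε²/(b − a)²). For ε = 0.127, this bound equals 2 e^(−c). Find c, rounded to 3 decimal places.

11.516

c = 2nε²/(b − a)² = 2·357·0.127² / 1² = 11.5161.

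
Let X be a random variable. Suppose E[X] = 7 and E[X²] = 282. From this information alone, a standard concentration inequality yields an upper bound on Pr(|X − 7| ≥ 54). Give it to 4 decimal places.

0.0799

The first two moments determine the variance, so Chebyshev's inequality is the sharpest standard bound available.
Var(X) = E[X²] − (E[X])² = 282 − 49 = 233.
Chebyshev's inequality: Pr(|X − μ| ≥ t) ≤ Var(X)/t² = 233/2916 = 0.0799.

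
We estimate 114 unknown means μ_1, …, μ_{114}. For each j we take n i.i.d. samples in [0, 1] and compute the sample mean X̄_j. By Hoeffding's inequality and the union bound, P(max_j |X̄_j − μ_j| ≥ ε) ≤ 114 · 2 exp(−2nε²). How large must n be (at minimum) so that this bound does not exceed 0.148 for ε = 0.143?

180

Need 2·114·exp(−2nε²) ≤ 0.148, i.e. exp(−2nε²) ≤ 0.148/228.
So 2nε² ≥ ln(228/0.148) = 7.339889.
Hence n ≥ 7.339889/(2·0.143²) = 179.468.
The smallest integer n is 180.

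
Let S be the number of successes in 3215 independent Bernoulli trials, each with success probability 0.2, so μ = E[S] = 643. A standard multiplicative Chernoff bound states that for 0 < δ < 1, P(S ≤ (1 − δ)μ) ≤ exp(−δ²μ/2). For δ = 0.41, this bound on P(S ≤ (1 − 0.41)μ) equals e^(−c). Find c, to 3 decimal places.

c = δ²μ/2 = 0.41²·643/2 = 54.0442.

54.044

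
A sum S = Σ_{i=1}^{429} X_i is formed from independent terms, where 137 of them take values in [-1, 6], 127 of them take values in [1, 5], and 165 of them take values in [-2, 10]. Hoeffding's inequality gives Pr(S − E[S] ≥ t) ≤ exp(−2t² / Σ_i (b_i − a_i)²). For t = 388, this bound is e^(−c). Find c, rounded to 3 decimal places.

9.263

Σ(b_i − a_i)² = 137·7² + 127·4² + 165·12² = 32505.
c = 2t² / 32505 = 2·388² / 32505 = 9.2628.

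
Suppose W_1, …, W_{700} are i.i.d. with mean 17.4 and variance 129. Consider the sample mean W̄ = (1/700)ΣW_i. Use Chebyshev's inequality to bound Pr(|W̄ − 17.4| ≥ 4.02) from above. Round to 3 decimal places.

Var(W̄) = Var(W_i)/n = 129/700 = 0.18429.
Chebyshev: Pr(|W̄ − 17.4| ≥ 4.02) ≤ Var(W̄)/(4.02)² = 129/(700·4.02²) = 0.0114.

0.011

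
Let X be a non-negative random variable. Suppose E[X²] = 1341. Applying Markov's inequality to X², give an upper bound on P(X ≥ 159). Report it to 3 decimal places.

Since X ≥ 0, the event {X ≥ 159} is the same as {X² ≥ 25281}.
Markov's inequality applied to X² gives P(X² ≥ 25281) ≤ E[X²]/25281 = 1341/25281 = 0.0530.

0.053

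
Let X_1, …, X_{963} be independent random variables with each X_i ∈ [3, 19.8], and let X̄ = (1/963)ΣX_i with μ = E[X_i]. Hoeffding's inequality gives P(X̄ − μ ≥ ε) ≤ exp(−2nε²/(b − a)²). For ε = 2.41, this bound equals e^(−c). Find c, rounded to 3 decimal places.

39.634

c = 2nε²/(b − a)² = 2·963·2.41² / 16.8² = 39.6344.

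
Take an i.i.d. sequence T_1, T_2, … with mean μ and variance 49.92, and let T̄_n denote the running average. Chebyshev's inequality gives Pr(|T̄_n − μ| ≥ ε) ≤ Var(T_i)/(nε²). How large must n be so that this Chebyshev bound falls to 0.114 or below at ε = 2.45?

73

Require 49.92/(n·2.45²) ≤ 0.114, i.e. n ≥ 49.92/(0.114·2.45²) = 72.952.
The smallest integer n is 73.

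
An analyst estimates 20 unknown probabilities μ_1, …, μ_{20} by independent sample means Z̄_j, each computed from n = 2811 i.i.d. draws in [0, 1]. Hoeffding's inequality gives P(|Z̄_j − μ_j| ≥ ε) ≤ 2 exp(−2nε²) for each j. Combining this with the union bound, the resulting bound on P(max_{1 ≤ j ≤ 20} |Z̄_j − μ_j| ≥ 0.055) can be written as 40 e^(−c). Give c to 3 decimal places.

Union bound over the 20 events: P(max_{1 ≤ j ≤ 20} |Z̄_j − μ_j| ≥ 0.055) ≤ 20·2·exp(−2nε²) = 40 exp(−2·2811·0.055²).
So c = 2·2811·0.055² = 17.0066.

17.007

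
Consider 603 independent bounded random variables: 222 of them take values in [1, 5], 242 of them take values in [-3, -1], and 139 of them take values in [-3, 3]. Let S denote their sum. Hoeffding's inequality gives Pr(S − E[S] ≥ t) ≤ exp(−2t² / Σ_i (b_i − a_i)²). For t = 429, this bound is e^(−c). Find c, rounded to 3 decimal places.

38.648

Σ(b_i − a_i)² = 222·4² + 242·2² + 139·6² = 9524.
c = 2t² / 9524 = 2·429² / 9524 = 38.6478.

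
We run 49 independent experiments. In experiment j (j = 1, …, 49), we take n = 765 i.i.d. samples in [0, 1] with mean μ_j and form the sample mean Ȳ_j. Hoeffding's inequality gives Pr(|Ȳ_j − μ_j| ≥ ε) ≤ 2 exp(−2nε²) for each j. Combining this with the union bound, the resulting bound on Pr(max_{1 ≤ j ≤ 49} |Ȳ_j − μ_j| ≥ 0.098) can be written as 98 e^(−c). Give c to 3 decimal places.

Union bound over the 49 events: Pr(max_{1 ≤ j ≤ 49} |Ȳ_j − μ_j| ≥ 0.098) ≤ 49·2·exp(−2nε²) = 98 exp(−2·765·0.098²).
So c = 2·765·0.098² = 14.6941.

14.694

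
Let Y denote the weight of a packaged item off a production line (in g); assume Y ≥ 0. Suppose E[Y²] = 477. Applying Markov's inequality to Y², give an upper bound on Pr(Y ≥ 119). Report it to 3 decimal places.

Since Y ≥ 0, the event {Y ≥ 119} is the same as {Y² ≥ 14161}.
Markov's inequality applied to Y² gives Pr(Y² ≥ 14161) ≤ E[Y²]/14161 = 477/14161 = 0.0337.

0.034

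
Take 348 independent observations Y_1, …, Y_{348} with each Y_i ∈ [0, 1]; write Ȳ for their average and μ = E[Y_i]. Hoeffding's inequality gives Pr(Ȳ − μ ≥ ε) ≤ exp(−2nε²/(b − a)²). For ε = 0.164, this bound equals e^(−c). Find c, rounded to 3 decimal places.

18.720

c = 2nε²/(b − a)² = 2·348·0.164² / 1² = 18.7196.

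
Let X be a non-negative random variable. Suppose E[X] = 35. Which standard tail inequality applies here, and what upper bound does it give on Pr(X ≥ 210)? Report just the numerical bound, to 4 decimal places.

0.1667

Only the mean of a non-negative variable is known, so Markov's inequality is the applicable tail bound.
Markov's inequality: for a non-negative random variable, Pr(X ≥ a) ≤ E[X]/a.
Here E[X] = 35 and a = 210, so the bound is 35/210 = 0.1667.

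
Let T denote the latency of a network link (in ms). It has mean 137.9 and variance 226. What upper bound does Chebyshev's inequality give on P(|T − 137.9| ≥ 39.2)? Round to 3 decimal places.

0.147

Chebyshev: P(|T − μ| ≥ t) ≤ Var(T)/t².
Bound = 226 / 1536.64 = 0.1471.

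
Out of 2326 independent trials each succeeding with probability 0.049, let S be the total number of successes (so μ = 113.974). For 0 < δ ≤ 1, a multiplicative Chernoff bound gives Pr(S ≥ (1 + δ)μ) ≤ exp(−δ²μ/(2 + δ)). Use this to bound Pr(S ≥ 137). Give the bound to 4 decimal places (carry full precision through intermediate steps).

0.1209

Write 137 = (1 + δ)μ, so δ = 137/113.974 − 1 = 0.2020285…
Then the exponent is δ²μ/(2 + δ) = (137 − μ)² / (μ·(2 + δ)) = 2.112556.
Bound = exp(−2.112556) = 0.12093.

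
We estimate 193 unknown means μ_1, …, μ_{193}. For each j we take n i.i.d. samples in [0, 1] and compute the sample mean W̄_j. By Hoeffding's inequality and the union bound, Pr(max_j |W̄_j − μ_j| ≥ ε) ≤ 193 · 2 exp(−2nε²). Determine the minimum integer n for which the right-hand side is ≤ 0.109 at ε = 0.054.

Need 2·193·exp(−2nε²) ≤ 0.109, i.e. exp(−2nε²) ≤ 0.109/386.
So 2nε² ≥ ln(386/0.109) = 8.172245.
Hence n ≥ 8.172245/(2·0.054²) = 1401.277.
The smallest integer n is 1402.

1402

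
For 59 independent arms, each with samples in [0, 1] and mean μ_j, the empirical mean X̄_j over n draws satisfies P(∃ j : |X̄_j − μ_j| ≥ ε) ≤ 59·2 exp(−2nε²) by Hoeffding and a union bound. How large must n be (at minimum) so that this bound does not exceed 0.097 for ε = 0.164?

133

Need 2·59·exp(−2nε²) ≤ 0.097, i.e. exp(−2nε²) ≤ 0.097/118.
So 2nε² ≥ ln(118/0.097) = 7.103729.
Hence n ≥ 7.103729/(2·0.164²) = 132.059.
The smallest integer n is 133.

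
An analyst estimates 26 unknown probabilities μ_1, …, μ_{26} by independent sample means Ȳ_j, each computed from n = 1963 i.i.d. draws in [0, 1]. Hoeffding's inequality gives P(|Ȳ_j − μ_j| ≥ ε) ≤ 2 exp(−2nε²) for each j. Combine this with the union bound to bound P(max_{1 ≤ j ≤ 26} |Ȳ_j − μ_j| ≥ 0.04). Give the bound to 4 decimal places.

Per-experiment Hoeffding bound: 2·exp(−2·1963·0.04²) = 2·exp(−6.28160) = 0.0037408.
Union bound over 26 events: 26·0.0037408 = 0.09726.

0.0973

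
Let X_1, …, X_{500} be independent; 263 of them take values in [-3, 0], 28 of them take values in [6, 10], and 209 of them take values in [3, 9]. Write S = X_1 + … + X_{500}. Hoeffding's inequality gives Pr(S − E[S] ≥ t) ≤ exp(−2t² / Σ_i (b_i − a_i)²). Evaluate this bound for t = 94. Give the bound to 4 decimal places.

0.1810

Σ(b_i − a_i)² = 263·3² + 28·4² + 209·6² = 10339.
Exponent = 2·94² / 10339 = 1.70926.
Bound = exp(−1.70926) = 0.18100.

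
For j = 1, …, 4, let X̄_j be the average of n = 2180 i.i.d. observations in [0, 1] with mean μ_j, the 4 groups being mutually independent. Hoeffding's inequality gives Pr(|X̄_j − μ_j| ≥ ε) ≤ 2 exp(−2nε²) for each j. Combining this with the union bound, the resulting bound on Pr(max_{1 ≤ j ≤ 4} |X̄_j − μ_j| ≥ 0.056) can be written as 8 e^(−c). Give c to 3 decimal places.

13.673

Union bound over the 4 events: Pr(max_{1 ≤ j ≤ 4} |X̄_j − μ_j| ≥ 0.056) ≤ 4·2·exp(−2nε²) = 8 exp(−2·2180·0.056²).
So c = 2·2180·0.056² = 13.6730.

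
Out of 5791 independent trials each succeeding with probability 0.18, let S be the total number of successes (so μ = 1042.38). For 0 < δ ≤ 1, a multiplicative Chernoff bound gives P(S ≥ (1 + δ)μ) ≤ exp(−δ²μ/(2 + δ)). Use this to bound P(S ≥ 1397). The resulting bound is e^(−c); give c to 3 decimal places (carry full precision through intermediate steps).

51.552

Write 1397 = (1 + δ)μ, so δ = 1397/1042.38 − 1 = 0.3402022…
Then the exponent is δ²μ/(2 + δ) = (1397 − μ)² / (μ·(2 + δ)) = 51.552175.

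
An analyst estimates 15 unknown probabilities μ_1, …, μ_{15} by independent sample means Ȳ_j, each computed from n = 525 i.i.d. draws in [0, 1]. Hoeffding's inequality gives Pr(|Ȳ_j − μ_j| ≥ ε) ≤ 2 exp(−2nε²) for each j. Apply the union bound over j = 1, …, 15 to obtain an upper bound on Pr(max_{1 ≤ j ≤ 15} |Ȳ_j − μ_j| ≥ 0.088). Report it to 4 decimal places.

Per-experiment Hoeffding bound: 2·exp(−2·525·0.088²) = 2·exp(−8.13120) = 0.00058843.
Union bound over 15 events: 15·0.00058843 = 0.00883.

0.0088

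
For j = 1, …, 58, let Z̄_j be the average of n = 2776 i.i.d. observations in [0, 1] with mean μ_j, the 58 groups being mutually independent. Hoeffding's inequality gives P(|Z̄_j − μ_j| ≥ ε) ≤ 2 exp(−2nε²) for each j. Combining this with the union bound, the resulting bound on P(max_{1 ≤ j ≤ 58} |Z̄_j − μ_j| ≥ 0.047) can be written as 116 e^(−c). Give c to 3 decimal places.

Union bound over the 58 events: P(max_{1 ≤ j ≤ 58} |Z̄_j − μ_j| ≥ 0.047) ≤ 58·2·exp(−2nε²) = 116 exp(−2·2776·0.047²).
So c = 2·2776·0.047² = 12.2644.

12.264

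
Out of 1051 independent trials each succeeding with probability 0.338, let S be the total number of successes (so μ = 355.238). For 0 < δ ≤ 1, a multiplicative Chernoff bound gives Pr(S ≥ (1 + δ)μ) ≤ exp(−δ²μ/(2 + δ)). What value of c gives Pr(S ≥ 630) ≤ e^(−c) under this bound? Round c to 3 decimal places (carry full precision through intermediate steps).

76.625

Write 630 = (1 + δ)μ, so δ = 630/355.238 − 1 = 0.7734589…
Then the exponent is δ²μ/(2 + δ) = (630 − μ)² / (μ·(2 + δ)) = 76.625299.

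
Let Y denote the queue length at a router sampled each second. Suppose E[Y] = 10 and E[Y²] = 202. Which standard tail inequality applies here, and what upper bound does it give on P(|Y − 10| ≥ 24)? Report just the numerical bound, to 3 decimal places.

0.177

The first two moments determine the variance, so Chebyshev's inequality is the sharpest standard bound available.
Var(Y) = E[Y²] − (E[Y])² = 202 − 100 = 102.
Chebyshev's inequality: P(|Y − μ| ≥ t) ≤ Var(Y)/t² = 102/576 = 0.1771.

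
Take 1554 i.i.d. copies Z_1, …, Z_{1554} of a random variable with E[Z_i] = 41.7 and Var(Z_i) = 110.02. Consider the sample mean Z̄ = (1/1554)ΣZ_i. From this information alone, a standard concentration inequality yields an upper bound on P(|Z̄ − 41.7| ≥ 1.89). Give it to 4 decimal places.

0.0198

With mean and variance of each term known, Chebyshev's inequality bounds the deviation of the sum (or sample mean).
Var(Z̄) = Var(Z_i)/n = 110.02/1554 = 0.070798.
Chebyshev: P(|Z̄ − 41.7| ≥ 1.89) ≤ Var(Z̄)/(1.89)² = 110.02/(1554·1.89²) = 0.0198.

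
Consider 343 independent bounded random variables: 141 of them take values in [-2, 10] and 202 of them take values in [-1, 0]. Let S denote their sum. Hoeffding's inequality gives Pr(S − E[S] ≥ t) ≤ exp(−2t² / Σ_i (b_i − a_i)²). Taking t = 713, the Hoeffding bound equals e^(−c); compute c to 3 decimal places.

49.582

Σ(b_i − a_i)² = 141·12² + 202·1² = 20506.
c = 2t² / 20506 = 2·713² / 20506 = 49.5825.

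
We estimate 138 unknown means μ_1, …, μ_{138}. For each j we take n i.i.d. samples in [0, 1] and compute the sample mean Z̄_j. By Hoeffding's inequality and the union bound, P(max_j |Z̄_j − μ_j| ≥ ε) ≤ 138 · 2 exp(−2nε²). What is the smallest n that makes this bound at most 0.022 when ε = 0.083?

Need 2·138·exp(−2nε²) ≤ 0.022, i.e. exp(−2nε²) ≤ 0.022/276.
So 2nε² ≥ ln(276/0.022) = 9.437114.
Hence n ≥ 9.437114/(2·0.083²) = 684.941.
The smallest integer n is 685.

685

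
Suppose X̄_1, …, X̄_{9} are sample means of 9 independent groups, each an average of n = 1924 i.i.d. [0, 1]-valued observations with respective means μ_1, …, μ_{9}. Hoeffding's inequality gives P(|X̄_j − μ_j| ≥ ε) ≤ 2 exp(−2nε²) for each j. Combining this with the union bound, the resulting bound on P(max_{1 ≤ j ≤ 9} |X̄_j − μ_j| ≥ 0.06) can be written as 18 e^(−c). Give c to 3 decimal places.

Union bound over the 9 events: P(max_{1 ≤ j ≤ 9} |X̄_j − μ_j| ≥ 0.06) ≤ 9·2·exp(−2nε²) = 18 exp(−2·1924·0.06²).
So c = 2·1924·0.06² = 13.8528.

13.853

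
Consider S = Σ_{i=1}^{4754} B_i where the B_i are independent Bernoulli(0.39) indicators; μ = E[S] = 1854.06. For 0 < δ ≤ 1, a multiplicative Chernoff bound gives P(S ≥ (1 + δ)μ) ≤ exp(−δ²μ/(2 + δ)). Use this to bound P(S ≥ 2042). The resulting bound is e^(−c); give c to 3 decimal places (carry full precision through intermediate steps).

9.066

Write 2042 = (1 + δ)μ, so δ = 2042/1854.06 − 1 = 0.1013667…
Then the exponent is δ²μ/(2 + δ) = (2042 − μ)² / (μ·(2 + δ)) = 9.065939.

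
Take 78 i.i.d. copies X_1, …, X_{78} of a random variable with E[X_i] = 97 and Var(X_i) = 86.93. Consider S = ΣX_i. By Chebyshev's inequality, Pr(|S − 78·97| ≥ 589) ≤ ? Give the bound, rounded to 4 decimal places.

0.0195

Var(S) = n·Var(X_i) = 78·86.93 = 6780.54.
Chebyshev: Pr(|S − 78·97| ≥ 589) ≤ Var(S)/589² = 6780.54/346921 = 0.0195.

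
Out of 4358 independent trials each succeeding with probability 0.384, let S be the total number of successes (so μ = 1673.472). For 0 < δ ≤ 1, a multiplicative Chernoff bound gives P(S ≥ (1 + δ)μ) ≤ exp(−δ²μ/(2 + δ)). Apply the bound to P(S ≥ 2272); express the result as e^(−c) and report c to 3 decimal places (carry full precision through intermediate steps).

Write 2272 = (1 + δ)μ, so δ = 2272/1673.472 − 1 = 0.3576564…
Then the exponent is δ²μ/(2 + δ) = (2272 − μ)² / (μ·(2 + δ)) = 90.796682.

90.797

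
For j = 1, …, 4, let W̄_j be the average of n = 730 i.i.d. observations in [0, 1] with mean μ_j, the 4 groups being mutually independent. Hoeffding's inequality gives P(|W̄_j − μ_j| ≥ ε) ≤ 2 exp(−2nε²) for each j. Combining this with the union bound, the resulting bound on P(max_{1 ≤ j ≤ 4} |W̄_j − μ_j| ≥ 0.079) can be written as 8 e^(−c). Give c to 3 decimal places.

Union bound over the 4 events: P(max_{1 ≤ j ≤ 4} |W̄_j − μ_j| ≥ 0.079) ≤ 4·2·exp(−2nε²) = 8 exp(−2·730·0.079²).
So c = 2·730·0.079² = 9.1119.

9.112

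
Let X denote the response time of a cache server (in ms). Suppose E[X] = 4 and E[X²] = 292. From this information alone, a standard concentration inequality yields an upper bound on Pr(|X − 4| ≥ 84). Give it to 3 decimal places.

The first two moments determine the variance, so Chebyshev's inequality is the sharpest standard bound available.
Var(X) = E[X²] − (E[X])² = 292 − 16 = 276.
Chebyshev's inequality: Pr(|X − μ| ≥ t) ≤ Var(X)/t² = 276/7056 = 0.0391.

0.039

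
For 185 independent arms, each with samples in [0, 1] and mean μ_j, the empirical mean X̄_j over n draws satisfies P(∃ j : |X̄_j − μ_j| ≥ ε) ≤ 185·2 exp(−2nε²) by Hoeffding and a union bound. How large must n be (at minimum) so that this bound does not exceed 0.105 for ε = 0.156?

168

Need 2·185·exp(−2nε²) ≤ 0.105, i.e. exp(−2nε²) ≤ 0.105/370.
So 2nε² ≥ ln(370/0.105) = 8.167298.
Hence n ≥ 8.167298/(2·0.156²) = 167.803.
The smallest integer n is 168.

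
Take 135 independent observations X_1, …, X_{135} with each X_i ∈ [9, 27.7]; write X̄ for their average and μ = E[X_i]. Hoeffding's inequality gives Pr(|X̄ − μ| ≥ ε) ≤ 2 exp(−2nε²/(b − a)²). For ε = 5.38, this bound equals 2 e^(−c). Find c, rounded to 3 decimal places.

22.348

c = 2nε²/(b − a)² = 2·135·5.38² / 18.7² = 22.3483.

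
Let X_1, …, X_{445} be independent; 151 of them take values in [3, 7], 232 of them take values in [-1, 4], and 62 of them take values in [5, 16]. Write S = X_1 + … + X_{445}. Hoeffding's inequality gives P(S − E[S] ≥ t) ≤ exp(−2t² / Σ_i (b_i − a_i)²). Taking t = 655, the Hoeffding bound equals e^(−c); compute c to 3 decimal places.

54.590

Σ(b_i − a_i)² = 151·4² + 232·5² + 62·11² = 15718.
c = 2t² / 15718 = 2·655² / 15718 = 54.5903.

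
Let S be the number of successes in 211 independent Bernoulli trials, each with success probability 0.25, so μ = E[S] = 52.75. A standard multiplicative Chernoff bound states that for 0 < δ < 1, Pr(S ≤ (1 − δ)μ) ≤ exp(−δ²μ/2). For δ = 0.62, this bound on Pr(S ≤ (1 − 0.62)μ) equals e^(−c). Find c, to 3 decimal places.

10.139

c = δ²μ/2 = 0.62²·52.75/2 = 10.1386.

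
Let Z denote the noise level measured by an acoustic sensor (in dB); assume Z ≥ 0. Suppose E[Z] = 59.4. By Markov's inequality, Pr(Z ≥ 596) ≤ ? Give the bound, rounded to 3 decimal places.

0.100

Markov's inequality: for a non-negative random variable, Pr(Z ≥ a) ≤ E[Z]/a.
Here E[Z] = 59.4 and a = 596, so the bound is 59.4/596 = 0.0997.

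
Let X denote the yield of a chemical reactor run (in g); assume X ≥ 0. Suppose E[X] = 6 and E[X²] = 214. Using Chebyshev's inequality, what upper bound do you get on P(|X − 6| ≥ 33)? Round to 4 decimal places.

Var(X) = E[X²] − (E[X])² = 214 − 36 = 178.
Chebyshev's inequality: P(|X − μ| ≥ t) ≤ Var(X)/t² = 178/1089 = 0.1635.

0.1635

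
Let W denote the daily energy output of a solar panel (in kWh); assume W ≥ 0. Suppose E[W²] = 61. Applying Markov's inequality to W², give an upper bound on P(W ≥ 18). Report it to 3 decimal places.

0.188

Since W ≥ 0, the event {W ≥ 18} is the same as {W² ≥ 324}.
Markov's inequality applied to W² gives P(W² ≥ 324) ≤ E[W²]/324 = 61/324 = 0.1883.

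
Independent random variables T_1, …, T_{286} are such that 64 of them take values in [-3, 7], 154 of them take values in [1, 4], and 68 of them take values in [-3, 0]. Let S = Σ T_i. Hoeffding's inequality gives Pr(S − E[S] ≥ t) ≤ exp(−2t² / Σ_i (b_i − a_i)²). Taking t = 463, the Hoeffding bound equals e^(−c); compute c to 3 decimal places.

51.052

Σ(b_i − a_i)² = 64·10² + 154·3² + 68·3² = 8398.
c = 2t² / 8398 = 2·463² / 8398 = 51.0524.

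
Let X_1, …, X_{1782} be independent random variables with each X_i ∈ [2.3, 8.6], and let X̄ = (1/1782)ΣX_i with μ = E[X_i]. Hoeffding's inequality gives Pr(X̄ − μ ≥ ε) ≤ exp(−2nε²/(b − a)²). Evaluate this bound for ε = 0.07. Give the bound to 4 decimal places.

Exponent: 2nε²/(b − a)² = 2·1782·0.07² / 6.3² = 0.44000.
Bound = exp(−0.44000) = 0.64404.

0.6440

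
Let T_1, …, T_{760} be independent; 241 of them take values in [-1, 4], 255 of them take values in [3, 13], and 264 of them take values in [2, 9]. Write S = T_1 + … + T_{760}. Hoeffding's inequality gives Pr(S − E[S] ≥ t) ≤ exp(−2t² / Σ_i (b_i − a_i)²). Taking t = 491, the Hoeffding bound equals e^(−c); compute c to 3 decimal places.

Σ(b_i − a_i)² = 241·5² + 255·10² + 264·7² = 44461.
c = 2t² / 44461 = 2·491² / 44461 = 10.8446.

10.845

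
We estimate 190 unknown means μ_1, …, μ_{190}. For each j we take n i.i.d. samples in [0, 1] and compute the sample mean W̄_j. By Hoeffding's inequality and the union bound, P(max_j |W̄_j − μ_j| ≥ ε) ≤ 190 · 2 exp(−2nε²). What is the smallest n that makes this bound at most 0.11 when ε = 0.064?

Need 2·190·exp(−2nε²) ≤ 0.11, i.e. exp(−2nε²) ≤ 0.11/380.
So 2nε² ≥ ln(380/0.11) = 8.147446.
Hence n ≥ 8.147446/(2·0.064²) = 994.561.
The smallest integer n is 995.

995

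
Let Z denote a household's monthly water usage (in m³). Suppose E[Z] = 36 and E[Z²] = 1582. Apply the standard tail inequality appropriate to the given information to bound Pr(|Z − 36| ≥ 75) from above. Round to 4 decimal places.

0.0508

The first two moments determine the variance, so Chebyshev's inequality is the sharpest standard bound available.
Var(Z) = E[Z²] − (E[Z])² = 1582 − 1296 = 286.
Chebyshev's inequality: Pr(|Z − μ| ≥ t) ≤ Var(Z)/t² = 286/5625 = 0.0508.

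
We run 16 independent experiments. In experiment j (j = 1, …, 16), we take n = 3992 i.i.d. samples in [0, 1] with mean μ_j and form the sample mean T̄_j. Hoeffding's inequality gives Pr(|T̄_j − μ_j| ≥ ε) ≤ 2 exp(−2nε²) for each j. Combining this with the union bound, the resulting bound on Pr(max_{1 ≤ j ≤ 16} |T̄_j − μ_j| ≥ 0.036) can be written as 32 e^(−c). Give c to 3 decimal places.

10.347

Union bound over the 16 events: Pr(max_{1 ≤ j ≤ 16} |T̄_j − μ_j| ≥ 0.036) ≤ 16·2·exp(−2nε²) = 32 exp(−2·3992·0.036²).
So c = 2·3992·0.036² = 10.3473.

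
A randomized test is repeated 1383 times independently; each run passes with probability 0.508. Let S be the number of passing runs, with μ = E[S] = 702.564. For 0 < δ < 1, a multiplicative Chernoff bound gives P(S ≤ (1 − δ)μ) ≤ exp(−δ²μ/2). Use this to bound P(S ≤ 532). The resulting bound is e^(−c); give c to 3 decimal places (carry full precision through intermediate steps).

Write 532 = (1 − δ)μ, so δ = 1 − 532/702.564 = 0.2427736…
Then the exponent is δ²μ/2 = (μ − 532)²/(2μ) = 20.704219.

20.704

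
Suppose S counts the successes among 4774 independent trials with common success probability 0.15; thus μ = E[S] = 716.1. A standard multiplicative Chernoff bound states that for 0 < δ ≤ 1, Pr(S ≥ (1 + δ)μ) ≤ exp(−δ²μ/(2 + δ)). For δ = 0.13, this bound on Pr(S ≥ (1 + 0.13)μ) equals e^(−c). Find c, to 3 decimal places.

c = δ²μ/(2 + δ) = 0.13²·716.1/(2 + 0.13) = 5.6817.

5.682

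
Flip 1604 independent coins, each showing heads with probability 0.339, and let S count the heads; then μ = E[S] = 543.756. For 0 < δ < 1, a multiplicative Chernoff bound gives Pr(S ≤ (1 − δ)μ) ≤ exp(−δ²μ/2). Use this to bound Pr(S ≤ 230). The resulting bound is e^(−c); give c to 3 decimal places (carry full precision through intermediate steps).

90.521

Write 230 = (1 − δ)μ, so δ = 1 − 230/543.756 = 0.5770162…
Then the exponent is δ²μ/2 = (μ − 230)²/(2μ) = 90.521141.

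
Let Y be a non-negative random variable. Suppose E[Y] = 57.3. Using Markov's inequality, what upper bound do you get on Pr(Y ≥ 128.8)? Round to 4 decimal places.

0.4449

Markov's inequality: for a non-negative random variable, Pr(Y ≥ a) ≤ E[Y]/a.
Here E[Y] = 57.3 and a = 128.8, so the bound is 57.3/128.8 = 0.4449.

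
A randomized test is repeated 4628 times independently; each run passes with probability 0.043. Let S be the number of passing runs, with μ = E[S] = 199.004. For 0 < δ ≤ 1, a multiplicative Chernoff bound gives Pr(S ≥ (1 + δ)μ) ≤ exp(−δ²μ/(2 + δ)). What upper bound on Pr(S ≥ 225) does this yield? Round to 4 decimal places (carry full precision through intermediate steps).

Write 225 = (1 + δ)μ, so δ = 225/199.004 − 1 = 0.1306305…
Then the exponent is δ²μ/(2 + δ) = (225 − μ)² / (μ·(2 + δ)) = 1.593834.
Bound = exp(−1.593834) = 0.20315.

0.2031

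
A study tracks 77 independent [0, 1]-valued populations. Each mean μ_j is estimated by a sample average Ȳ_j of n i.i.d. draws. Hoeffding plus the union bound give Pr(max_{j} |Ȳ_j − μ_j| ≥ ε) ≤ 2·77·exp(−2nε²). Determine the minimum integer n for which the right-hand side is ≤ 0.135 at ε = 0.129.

Need 2·77·exp(−2nε²) ≤ 0.135, i.e. exp(−2nε²) ≤ 0.135/154.
So 2nε² ≥ ln(154/0.135) = 7.039433.
Hence n ≥ 7.039433/(2·0.129²) = 211.509.
The smallest integer n is 212.

212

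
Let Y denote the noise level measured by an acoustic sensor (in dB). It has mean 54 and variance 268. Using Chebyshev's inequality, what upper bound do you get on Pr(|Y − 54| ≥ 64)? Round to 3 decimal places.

0.065

Chebyshev: Pr(|Y − μ| ≥ t) ≤ Var(Y)/t².
Bound = 268 / 4096 = 0.0654.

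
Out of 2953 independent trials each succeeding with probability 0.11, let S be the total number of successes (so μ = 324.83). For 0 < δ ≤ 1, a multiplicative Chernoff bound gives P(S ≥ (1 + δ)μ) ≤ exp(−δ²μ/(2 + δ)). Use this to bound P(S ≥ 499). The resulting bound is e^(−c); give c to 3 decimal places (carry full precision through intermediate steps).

Write 499 = (1 + δ)μ, so δ = 499/324.83 − 1 = 0.5361882…
Then the exponent is δ²μ/(2 + δ) = (499 − μ)² / (μ·(2 + δ)) = 36.822146.

36.822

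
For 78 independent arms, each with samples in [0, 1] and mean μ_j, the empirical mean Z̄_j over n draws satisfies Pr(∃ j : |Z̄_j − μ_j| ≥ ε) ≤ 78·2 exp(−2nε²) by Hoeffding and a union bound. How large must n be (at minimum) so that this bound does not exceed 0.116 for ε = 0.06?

1001

Need 2·78·exp(−2nε²) ≤ 0.116, i.e. exp(−2nε²) ≤ 0.116/156.
So 2nε² ≥ ln(156/0.116) = 7.204021.
Hence n ≥ 7.204021/(2·0.06²) = 1000.558.
The smallest integer n is 1001.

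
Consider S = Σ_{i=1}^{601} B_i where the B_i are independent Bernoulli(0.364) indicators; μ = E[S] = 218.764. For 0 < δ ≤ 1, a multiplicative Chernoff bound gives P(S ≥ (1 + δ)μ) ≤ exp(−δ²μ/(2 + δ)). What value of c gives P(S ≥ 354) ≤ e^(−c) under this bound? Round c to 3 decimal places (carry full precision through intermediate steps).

Write 354 = (1 + δ)μ, so δ = 354/218.764 − 1 = 0.6181822…
Then the exponent is δ²μ/(2 + δ) = (354 − μ)² / (μ·(2 + δ)) = 31.930735.

31.931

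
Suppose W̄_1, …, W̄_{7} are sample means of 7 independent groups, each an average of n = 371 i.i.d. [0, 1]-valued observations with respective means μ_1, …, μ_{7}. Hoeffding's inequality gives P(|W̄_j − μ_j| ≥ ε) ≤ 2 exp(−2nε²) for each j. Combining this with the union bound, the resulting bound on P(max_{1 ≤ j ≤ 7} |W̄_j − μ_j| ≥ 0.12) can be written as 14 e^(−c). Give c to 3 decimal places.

Union bound over the 7 events: P(max_{1 ≤ j ≤ 7} |W̄_j − μ_j| ≥ 0.12) ≤ 7·2·exp(−2nε²) = 14 exp(−2·371·0.12²).
So c = 2·371·0.12² = 10.6848.

10.685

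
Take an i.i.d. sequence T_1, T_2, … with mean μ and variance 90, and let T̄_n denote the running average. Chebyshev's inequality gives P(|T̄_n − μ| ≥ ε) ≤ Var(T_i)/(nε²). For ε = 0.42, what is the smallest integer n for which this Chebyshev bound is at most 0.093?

5487

Require 90/(n·0.42²) ≤ 0.093, i.e. n ≥ 90/(0.093·0.42²) = 5486.065.
The smallest integer n is 5487.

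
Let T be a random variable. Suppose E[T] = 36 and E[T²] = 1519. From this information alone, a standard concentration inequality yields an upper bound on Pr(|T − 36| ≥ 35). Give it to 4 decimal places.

0.1820

The first two moments determine the variance, so Chebyshev's inequality is the sharpest standard bound available.
Var(T) = E[T²] − (E[T])² = 1519 − 1296 = 223.
Chebyshev's inequality: Pr(|T − μ| ≥ t) ≤ Var(T)/t² = 223/1225 = 0.1820.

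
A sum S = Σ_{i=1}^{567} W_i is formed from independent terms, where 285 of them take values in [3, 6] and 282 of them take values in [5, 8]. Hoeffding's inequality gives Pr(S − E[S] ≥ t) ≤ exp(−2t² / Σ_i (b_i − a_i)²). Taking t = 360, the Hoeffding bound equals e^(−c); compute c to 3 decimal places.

50.794

Σ(b_i − a_i)² = 285·3² + 282·3² = 5103.
c = 2t² / 5103 = 2·360² / 5103 = 50.7937.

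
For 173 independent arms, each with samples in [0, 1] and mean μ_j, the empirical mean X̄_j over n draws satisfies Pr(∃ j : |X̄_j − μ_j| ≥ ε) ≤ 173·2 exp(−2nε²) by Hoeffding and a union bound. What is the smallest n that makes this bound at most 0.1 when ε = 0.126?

257

Need 2·173·exp(−2nε²) ≤ 0.1, i.e. exp(−2nε²) ≤ 0.1/346.
So 2nε² ≥ ln(346/0.1) = 8.149024.
Hence n ≥ 8.149024/(2·0.126²) = 256.646.
The smallest integer n is 257.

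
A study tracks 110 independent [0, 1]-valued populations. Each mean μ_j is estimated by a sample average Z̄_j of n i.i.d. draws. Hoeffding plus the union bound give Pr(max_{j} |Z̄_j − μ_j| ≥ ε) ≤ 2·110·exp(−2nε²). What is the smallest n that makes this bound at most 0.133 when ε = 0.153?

159

Need 2·110·exp(−2nε²) ≤ 0.133, i.e. exp(−2nε²) ≤ 0.133/220.
So 2nε² ≥ ln(220/0.133) = 7.411034.
Hence n ≥ 7.411034/(2·0.153²) = 158.295.
The smallest integer n is 159.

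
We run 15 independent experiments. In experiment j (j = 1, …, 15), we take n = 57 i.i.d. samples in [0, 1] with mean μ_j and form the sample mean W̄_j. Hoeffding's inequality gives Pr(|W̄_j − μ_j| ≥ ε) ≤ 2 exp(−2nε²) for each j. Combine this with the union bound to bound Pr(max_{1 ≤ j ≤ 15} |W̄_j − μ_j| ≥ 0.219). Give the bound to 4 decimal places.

Per-experiment Hoeffding bound: 2·exp(−2·57·0.219²) = 2·exp(−5.46755) = 0.0084431.
Union bound over 15 events: 15·0.0084431 = 0.12665.

0.1266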